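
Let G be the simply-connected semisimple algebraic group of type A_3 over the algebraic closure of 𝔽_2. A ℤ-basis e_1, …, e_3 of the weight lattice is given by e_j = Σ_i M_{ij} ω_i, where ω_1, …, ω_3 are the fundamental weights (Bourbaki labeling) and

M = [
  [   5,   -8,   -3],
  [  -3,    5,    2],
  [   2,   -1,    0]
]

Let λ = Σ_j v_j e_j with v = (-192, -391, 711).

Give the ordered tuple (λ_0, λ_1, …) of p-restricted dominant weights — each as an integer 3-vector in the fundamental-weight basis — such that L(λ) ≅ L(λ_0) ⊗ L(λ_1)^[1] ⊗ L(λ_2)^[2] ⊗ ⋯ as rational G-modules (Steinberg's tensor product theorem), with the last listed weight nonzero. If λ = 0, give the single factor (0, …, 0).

((1, 1, 1), (1, 1, 1), (0, 0, 1), (0, 1, 0), (0, 0, 0), (1, 1, 0))

Compute c_i = Σ_j M_{ij} v_j with v = (-192, -391, 711):
  c_1 = (5)·(-192) + (-8)·(-391) + (-3)·(711) = 35
  c_2 = (-3)·(-192) + (5)·(-391) + (2)·(711) = 43
  c_3 = (2)·(-192) + (-1)·(-391) + (0)·(711) = 7
Expand coordinatewise in base 2:
  c_1 = 35 = 1·2^0 + 1·2^1 + 0·2^2 + 0·2^3 + 0·2^4 + 1·2^5
  c_2 = 43 = 1·2^0 + 1·2^1 + 0·2^2 + 1·2^3 + 0·2^4 + 1·2^5
  c_3 = 7 = 1·2^0 + 1·2^1 + 1·2^2
Factor λ_0 = (1, 1, 1)
Factor λ_1 = (1, 1, 1)
Factor λ_2 = (0, 0, 1)
Factor λ_3 = (0, 1, 0)
Factor λ_4 = (0, 0, 0)
Factor λ_5 = (1, 1, 0)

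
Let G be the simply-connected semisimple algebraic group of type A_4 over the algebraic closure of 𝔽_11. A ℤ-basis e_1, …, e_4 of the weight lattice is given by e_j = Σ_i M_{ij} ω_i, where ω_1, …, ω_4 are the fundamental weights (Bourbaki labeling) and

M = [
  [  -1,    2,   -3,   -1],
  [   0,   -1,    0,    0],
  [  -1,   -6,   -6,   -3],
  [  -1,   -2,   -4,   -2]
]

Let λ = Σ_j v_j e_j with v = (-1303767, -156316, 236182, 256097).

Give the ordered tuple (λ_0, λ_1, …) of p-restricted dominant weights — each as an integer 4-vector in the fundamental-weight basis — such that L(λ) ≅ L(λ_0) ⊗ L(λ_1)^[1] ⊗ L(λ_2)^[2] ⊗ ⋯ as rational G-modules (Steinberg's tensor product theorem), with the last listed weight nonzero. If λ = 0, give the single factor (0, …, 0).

Converting to the ω-basis (c_i = row i of M dotted with v = (-1303767, -156316, 236182, 256097)):
  c_1 = (-1)·(-1303767) + (2)·(-156316) + (-3)·(236182) + (-1)·(256097) = 26492
  c_2 = (0)·(-1303767) + (-1)·(-156316) + (0)·(236182) + (0)·(256097) = 156316
  c_3 = (-1)·(-1303767) + (-6)·(-156316) + (-6)·(236182) + (-3)·(256097) = 56280
  c_4 = (-1)·(-1303767) + (-2)·(-156316) + (-4)·(236182) + (-2)·(256097) = 159477
Base-11 expansion of each c_i:
  c_1 = 26492 = 4·11^0 + 10·11^1 + 9·11^2 + 8·11^3 + 1·11^4
  c_2 = 156316 = 6·11^0 + 9·11^1 + 4·11^2 + 7·11^3 + 10·11^4
  c_3 = 56280 = 4·11^0 + 1·11^1 + 3·11^2 + 9·11^3 + 3·11^4
  c_4 = 159477 = 10·11^0 + 10·11^1 + 8·11^2 + 9·11^3 + 10·11^4
p-restricted factor λ_0 = (4, 6, 4, 10)
p-restricted factor λ_1 = (10, 9, 1, 10)
p-restricted factor λ_2 = (9, 4, 3, 8)
p-restricted factor λ_3 = (8, 7, 9, 9)
p-restricted factor λ_4 = (1, 10, 3, 10)

((4, 6, 4, 10), (10, 9, 1, 10), (9, 4, 3, 8), (8, 7, 9, 9), (1, 10, 3, 10))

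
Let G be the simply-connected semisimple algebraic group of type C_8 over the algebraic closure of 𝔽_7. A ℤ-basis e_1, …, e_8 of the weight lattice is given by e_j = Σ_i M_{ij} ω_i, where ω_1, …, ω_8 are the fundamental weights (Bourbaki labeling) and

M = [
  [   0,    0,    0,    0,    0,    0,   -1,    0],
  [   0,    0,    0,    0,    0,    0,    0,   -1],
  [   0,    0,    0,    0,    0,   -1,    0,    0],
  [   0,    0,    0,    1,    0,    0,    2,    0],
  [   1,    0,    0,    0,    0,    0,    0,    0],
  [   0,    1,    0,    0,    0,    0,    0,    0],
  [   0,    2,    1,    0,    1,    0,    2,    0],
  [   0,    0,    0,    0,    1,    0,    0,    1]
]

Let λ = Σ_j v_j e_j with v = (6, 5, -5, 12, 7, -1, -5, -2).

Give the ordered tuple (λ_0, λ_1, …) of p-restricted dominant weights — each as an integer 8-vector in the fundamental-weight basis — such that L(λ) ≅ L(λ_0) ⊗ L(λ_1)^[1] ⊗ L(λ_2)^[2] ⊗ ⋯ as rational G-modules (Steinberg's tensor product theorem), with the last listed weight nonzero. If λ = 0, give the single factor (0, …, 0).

((5, 2, 1, 2, 6, 5, 2, 5),)

Compute c_i = Σ_j M_{ij} v_j with v = (6, 5, -5, 12, 7, -1, -5, -2):
  c_1 = 0*6 + 0*5 + 0*-5 + 0*12 + 0*7 + 0*-1 + -1*-5 + 0*-2 = 5
  c_2 = 0*6 + 0*5 + 0*-5 + 0*12 + 0*7 + 0*-1 + 0*-5 + -1*-2 = 2
  c_3 = 0*6 + 0*5 + 0*-5 + 0*12 + 0*7 + -1*-1 + 0*-5 + 0*-2 = 1
  c_4 = 0*6 + 0*5 + 0*-5 + 1*12 + 0*7 + 0*-1 + 2*-5 + 0*-2 = 2
  c_5 = 1*6 + 0*5 + 0*-5 + 0*12 + 0*7 + 0*-1 + 0*-5 + 0*-2 = 6
  c_6 = 0*6 + 1*5 + 0*-5 + 0*12 + 0*7 + 0*-1 + 0*-5 + 0*-2 = 5
  c_7 = 0*6 + 2*5 + 1*-5 + 0*12 + 1*7 + 0*-1 + 2*-5 + 0*-2 = 2
  c_8 = 0*6 + 0*5 + 0*-5 + 0*12 + 1*7 + 0*-1 + 0*-5 + 1*-2 = 5
Base-7 expansion of each c_i:
  c_1 = 5 = 5·7^0
  c_2 = 2 = 2·7^0
  c_3 = 1 = 1·7^0
  c_4 = 2 = 2·7^0
  c_5 = 6 = 6·7^0
  c_6 = 5 = 5·7^0
  c_7 = 2 = 2·7^0
  c_8 = 5 = 5·7^0
λ_0 = (5, 2, 1, 2, 6, 5, 2, 5)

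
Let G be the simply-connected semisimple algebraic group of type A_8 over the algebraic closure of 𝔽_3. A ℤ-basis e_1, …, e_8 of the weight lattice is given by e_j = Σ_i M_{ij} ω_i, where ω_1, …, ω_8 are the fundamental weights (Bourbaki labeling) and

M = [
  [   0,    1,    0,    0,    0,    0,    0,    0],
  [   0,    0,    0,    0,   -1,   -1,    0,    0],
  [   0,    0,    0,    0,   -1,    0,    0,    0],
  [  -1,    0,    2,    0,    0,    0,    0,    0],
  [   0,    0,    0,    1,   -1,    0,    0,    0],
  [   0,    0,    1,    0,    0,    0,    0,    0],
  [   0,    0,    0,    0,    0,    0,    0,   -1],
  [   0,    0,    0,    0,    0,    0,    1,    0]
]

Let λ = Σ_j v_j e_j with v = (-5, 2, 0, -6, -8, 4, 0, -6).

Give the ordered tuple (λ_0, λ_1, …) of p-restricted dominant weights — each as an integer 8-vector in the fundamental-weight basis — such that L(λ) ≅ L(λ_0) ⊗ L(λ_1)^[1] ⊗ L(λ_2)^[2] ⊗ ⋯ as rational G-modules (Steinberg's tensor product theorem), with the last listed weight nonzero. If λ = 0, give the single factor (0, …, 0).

((2, 1, 2, 2, 2, 0, 0, 0), (0, 1, 2, 1, 0, 0, 2, 0))

Change of basis e → ω: c = M·v where v = (-5, 2, 0, -6, -8, 4, 0, -6):
  c_1 = (0)·(-5) + 1·2 + 0·0 + (0)·(-6) + (0)·(-8) + 0·4 + 0·0 + (0)·(-6) = 2
  c_2 = (0)·(-5) + 0·2 + 0·0 + (0)·(-6) + (-1)·(-8) + (-1)·(4) + 0·0 + (0)·(-6) = 4
  c_3 = (0)·(-5) + 0·2 + 0·0 + (0)·(-6) + (-1)·(-8) + 0·4 + 0·0 + (0)·(-6) = 8
  c_4 = (-1)·(-5) + 0·2 + 2·0 + (0)·(-6) + (0)·(-8) + 0·4 + 0·0 + (0)·(-6) = 5
  c_5 = (0)·(-5) + 0·2 + 0·0 + (1)·(-6) + (-1)·(-8) + 0·4 + 0·0 + (0)·(-6) = 2
  c_6 = (0)·(-5) + 0·2 + 1·0 + (0)·(-6) + (0)·(-8) + 0·4 + 0·0 + (0)·(-6) = 0
  c_7 = (0)·(-5) + 0·2 + 0·0 + (0)·(-6) + (0)·(-8) + 0·4 + 0·0 + (-1)·(-6) = 6
  c_8 = (0)·(-5) + 0·2 + 0·0 + (0)·(-6) + (0)·(-8) + 0·4 + 1·0 + (0)·(-6) = 0
Writing each c_i in base p = 3:
  c_1 = 2 = 2·3^0
  c_2 = 4 = 1·3^0 + 1·3^1
  c_3 = 8 = 2·3^0 + 2·3^1
  c_4 = 5 = 2·3^0 + 1·3^1
  c_5 = 2 = 2·3^0
  c_6 = 0
  c_7 = 6 = 0·3^0 + 2·3^1
  c_8 = 0
Factor λ_0 = (2, 1, 2, 2, 2, 0, 0, 0)
Factor λ_1 = (0, 1, 2, 1, 0, 0, 2, 0)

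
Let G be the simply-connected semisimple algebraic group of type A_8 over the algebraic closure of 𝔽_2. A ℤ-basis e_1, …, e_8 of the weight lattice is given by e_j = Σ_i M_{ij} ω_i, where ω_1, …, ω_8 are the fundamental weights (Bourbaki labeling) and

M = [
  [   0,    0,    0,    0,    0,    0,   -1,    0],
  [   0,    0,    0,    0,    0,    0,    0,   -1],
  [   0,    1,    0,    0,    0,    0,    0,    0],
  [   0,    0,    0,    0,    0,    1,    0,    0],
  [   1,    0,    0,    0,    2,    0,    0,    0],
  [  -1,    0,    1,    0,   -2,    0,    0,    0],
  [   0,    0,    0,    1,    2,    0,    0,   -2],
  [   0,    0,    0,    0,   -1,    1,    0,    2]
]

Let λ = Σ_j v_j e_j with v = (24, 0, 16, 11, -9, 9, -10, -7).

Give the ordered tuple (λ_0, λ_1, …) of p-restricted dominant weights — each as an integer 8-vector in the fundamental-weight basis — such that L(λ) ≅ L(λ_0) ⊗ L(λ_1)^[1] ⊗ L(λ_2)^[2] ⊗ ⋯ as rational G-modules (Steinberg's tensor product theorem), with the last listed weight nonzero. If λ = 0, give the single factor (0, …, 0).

In the fundamental-weight basis, λ has coordinates c = M·v (v = (24, 0, 16, 11, -9, 9, -10, -7)):
  c_1 = 0*24 + 0*0 + 0*16 + 0*11 + 0*-9 + 0*9 + -1*-10 + 0*-7 = 10
  c_2 = 0*24 + 0*0 + 0*16 + 0*11 + 0*-9 + 0*9 + 0*-10 + -1*-7 = 7
  c_3 = 0*24 + 1*0 + 0*16 + 0*11 + 0*-9 + 0*9 + 0*-10 + 0*-7 = 0
  c_4 = 0*24 + 0*0 + 0*16 + 0*11 + 0*-9 + 1*9 + 0*-10 + 0*-7 = 9
  c_5 = 1*24 + 0*0 + 0*16 + 0*11 + 2*-9 + 0*9 + 0*-10 + 0*-7 = 6
  c_6 = -1*24 + 0*0 + 1*16 + 0*11 + -2*-9 + 0*9 + 0*-10 + 0*-7 = 10
  c_7 = 0*24 + 0*0 + 0*16 + 1*11 + 2*-9 + 0*9 + 0*-10 + -2*-7 = 7
  c_8 = 0*24 + 0*0 + 0*16 + 0*11 + -1*-9 + 1*9 + 0*-10 + 2*-7 = 4
Expand coordinatewise in base 2:
  c_1 = 10 = 0·2^0 + 1·2^1 + 0·2^2 + 1·2^3
  c_2 = 7 = 1·2^0 + 1·2^1 + 1·2^2
  c_3 = 0
  c_4 = 9 = 1·2^0 + 0·2^1 + 0·2^2 + 1·2^3
  c_5 = 6 = 0·2^0 + 1·2^1 + 1·2^2
  c_6 = 10 = 0·2^0 + 1·2^1 + 0·2^2 + 1·2^3
  c_7 = 7 = 1·2^0 + 1·2^1 + 1·2^2
  c_8 = 4 = 0·2^0 + 0·2^1 + 1·2^2
p-restricted factor λ_0 = (0, 1, 0, 1, 0, 0, 1, 0)
p-restricted factor λ_1 = (1, 1, 0, 0, 1, 1, 1, 0)
p-restricted factor λ_2 = (0, 1, 0, 0, 1, 0, 1, 1)
p-restricted factor λ_3 = (1, 0, 0, 1, 0, 1, 0, 0)

((0, 1, 0, 1, 0, 0, 1, 0), (1, 1, 0, 0, 1, 1, 1, 0), (0, 1, 0, 0, 1, 0, 1, 1), (1, 0, 0, 1, 0, 1, 0, 0))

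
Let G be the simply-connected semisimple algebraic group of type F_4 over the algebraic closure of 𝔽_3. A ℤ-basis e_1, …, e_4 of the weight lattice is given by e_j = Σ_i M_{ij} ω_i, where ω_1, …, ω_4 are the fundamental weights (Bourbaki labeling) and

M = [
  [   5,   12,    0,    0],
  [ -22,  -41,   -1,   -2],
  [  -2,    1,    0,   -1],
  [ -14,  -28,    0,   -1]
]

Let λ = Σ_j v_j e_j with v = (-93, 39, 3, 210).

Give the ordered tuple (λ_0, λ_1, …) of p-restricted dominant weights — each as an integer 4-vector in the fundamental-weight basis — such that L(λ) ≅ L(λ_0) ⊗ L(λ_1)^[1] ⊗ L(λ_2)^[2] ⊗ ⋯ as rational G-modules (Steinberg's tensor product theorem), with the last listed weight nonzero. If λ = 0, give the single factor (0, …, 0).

Compute c_i = Σ_j M_{ij} v_j with v = (-93, 39, 3, 210):
  c_1 = 5*-93 + 12*39 + 0*3 + 0*210 = 3
  c_2 = -22*-93 + -41*39 + -1*3 + -2*210 = 24
  c_3 = -2*-93 + 1*39 + 0*3 + -1*210 = 15
  c_4 = -14*-93 + -28*39 + 0*3 + -1*210 = 0
p = 3; digits c_i = Σ_j d_{ij}·3^j, 0 ≤ d_{ij} < 3:
  c_1 = 3 = 0·3^0 + 1·3^1
  c_2 = 24 = 0·3^0 + 2·3^1 + 2·3^2
  c_3 = 15 = 0·3^0 + 2·3^1 + 1·3^2
  c_4 = 0
λ_0 = (0, 0, 0, 0)
λ_1 = (1, 2, 2, 0)
λ_2 = (0, 2, 1, 0)

((0, 0, 0, 0), (1, 2, 2, 0), (0, 2, 1, 0))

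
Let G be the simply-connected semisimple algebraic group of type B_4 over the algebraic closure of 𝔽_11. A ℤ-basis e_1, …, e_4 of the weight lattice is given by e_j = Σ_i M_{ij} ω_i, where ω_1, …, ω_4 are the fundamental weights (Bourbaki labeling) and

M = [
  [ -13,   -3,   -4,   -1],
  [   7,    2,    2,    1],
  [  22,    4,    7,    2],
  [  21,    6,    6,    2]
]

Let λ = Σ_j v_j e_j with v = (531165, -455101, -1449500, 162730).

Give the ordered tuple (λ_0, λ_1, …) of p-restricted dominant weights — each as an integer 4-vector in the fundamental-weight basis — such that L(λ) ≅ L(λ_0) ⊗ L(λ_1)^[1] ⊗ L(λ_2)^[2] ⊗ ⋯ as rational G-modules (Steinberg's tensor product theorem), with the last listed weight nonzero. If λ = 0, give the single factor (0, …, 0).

Converting to the ω-basis (c_i = row i of M dotted with v = (531165, -455101, -1449500, 162730)):
  c_1 = (-13)·(531165) + (-3)·(-455101) + (-4)·(-1449500) + (-1)·(162730) = 95428
  c_2 = 7·531165 + (2)·(-455101) + (2)·(-1449500) + 1·162730 = 71683
  c_3 = 22·531165 + (4)·(-455101) + (7)·(-1449500) + 2·162730 = 44186
  c_4 = 21·531165 + (6)·(-455101) + (6)·(-1449500) + 2·162730 = 52319
Expand coordinatewise in base 11:
  c_1 = 95428 = 3·11^0 + 7·11^1 + 7·11^2 + 5·11^3 + 6·11^4
  c_2 = 71683 = 7·11^0 + 4·11^1 + 9·11^2 + 9·11^3 + 4·11^4
  c_3 = 44186 = 10·11^0 + 1·11^1 + 2·11^2 + 0·11^3 + 3·11^4
  c_4 = 52319 = 3·11^0 + 4·11^1 + 3·11^2 + 6·11^3 + 3·11^4
λ_0 = (3, 7, 10, 3)
λ_1 = (7, 4, 1, 4)
λ_2 = (7, 9, 2, 3)
λ_3 = (5, 9, 0, 6)
λ_4 = (6, 4, 3, 3)

((3, 7, 10, 3), (7, 4, 1, 4), (7, 9, 2, 3), (5, 9, 0, 6), (6, 4, 3, 3))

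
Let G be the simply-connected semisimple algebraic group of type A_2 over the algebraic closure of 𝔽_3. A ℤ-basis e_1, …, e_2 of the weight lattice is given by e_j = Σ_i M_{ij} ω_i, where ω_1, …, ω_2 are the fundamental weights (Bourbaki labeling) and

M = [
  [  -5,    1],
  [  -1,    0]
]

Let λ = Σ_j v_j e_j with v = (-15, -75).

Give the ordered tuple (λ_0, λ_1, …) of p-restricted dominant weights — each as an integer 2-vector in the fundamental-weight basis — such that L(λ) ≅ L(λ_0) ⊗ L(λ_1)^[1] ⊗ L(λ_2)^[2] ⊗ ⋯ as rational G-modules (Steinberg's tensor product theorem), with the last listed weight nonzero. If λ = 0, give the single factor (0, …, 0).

Converting to the ω-basis (c_i = row i of M dotted with v = (-15, -75)):
  c_1 = -5*-15 + 1*-75 = 0
  c_2 = -1*-15 + 0*-75 = 15
p = 3; digits c_i = Σ_j d_{ij}·3^j, 0 ≤ d_{ij} < 3:
  c_1 = 0
  c_2 = 15 = 0·3^0 + 2·3^1 + 1·3^2
λ_0 = (0, 0)
λ_1 = (0, 2)
λ_2 = (0, 1)

((0, 0), (0, 2), (0, 1))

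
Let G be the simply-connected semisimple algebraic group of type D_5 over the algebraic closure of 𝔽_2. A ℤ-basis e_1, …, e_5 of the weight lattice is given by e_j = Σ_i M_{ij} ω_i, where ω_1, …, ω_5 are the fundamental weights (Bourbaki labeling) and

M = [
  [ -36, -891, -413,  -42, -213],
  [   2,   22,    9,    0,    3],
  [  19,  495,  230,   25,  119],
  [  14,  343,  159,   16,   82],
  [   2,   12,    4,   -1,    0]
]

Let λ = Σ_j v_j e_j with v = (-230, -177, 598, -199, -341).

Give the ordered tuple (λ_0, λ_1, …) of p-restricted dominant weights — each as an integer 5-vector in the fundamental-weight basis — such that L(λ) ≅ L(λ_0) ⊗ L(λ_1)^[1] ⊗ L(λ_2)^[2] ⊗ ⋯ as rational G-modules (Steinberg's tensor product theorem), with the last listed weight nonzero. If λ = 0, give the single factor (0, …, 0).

Converting to the ω-basis (c_i = row i of M dotted with v = (-230, -177, 598, -199, -341)):
  c_1 = (-36)·(-230) + (-891)·(-177) + (-413)·(598) + (-42)·(-199) + (-213)·(-341) = 4
  c_2 = (2)·(-230) + (22)·(-177) + 9·598 + (0)·(-199) + (3)·(-341) = 5
  c_3 = (19)·(-230) + (495)·(-177) + 230·598 + (25)·(-199) + (119)·(-341) = 1
  c_4 = (14)·(-230) + (343)·(-177) + 159·598 + (16)·(-199) + (82)·(-341) = 5
  c_5 = (2)·(-230) + (12)·(-177) + 4·598 + (-1)·(-199) + (0)·(-341) = 7
p = 2; digits c_i = Σ_j d_{ij}·2^j, 0 ≤ d_{ij} < 2:
  c_1 = 4 = 0·2^0 + 0·2^1 + 1·2^2
  c_2 = 5 = 1·2^0 + 0·2^1 + 1·2^2
  c_3 = 1 = 1·2^0
  c_4 = 5 = 1·2^0 + 0·2^1 + 1·2^2
  c_5 = 7 = 1·2^0 + 1·2^1 + 1·2^2
p-restricted factor λ_0 = (0, 1, 1, 1, 1)
p-restricted factor λ_1 = (0, 0, 0, 0, 1)
p-restricted factor λ_2 = (1, 1, 0, 1, 1)

((0, 1, 1, 1, 1), (0, 0, 0, 0, 1), (1, 1, 0, 1, 1))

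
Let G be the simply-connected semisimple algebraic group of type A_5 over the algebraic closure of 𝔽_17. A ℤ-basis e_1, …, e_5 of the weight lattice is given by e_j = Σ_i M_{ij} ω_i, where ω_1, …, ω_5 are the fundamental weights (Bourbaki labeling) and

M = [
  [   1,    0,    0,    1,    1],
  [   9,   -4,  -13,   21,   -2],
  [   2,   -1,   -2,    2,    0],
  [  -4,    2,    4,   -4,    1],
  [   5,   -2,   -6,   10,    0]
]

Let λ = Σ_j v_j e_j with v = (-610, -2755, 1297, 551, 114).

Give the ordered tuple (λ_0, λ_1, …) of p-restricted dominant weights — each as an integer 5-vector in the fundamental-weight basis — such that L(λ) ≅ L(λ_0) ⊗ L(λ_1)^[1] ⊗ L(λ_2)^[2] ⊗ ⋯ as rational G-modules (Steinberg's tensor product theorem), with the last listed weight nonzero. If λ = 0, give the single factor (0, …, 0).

In the fundamental-weight basis, λ has coordinates c = M·v (v = (-610, -2755, 1297, 551, 114)):
  c_1 = (1)·(-610) + (0)·(-2755) + 0·1297 + 1·551 + 1·114 = 55
  c_2 = (9)·(-610) + (-4)·(-2755) + (-13)·(1297) + 21·551 + (-2)·(114) = 12
  c_3 = (2)·(-610) + (-1)·(-2755) + (-2)·(1297) + 2·551 + 0·114 = 43
  c_4 = (-4)·(-610) + (2)·(-2755) + 4·1297 + (-4)·(551) + 1·114 = 28
  c_5 = (5)·(-610) + (-2)·(-2755) + (-6)·(1297) + 10·551 + 0·114 = 188
Expand coordinatewise in base 17:
  c_1 = 55 = 4·17^0 + 3·17^1
  c_2 = 12 = 12·17^0
  c_3 = 43 = 9·17^0 + 2·17^1
  c_4 = 28 = 11·17^0 + 1·17^1
  c_5 = 188 = 1·17^0 + 11·17^1
λ_0 = (4, 12, 9, 11, 1)
λ_1 = (3, 0, 2, 1, 11)

((4, 12, 9, 11, 1), (3, 0, 2, 1, 11))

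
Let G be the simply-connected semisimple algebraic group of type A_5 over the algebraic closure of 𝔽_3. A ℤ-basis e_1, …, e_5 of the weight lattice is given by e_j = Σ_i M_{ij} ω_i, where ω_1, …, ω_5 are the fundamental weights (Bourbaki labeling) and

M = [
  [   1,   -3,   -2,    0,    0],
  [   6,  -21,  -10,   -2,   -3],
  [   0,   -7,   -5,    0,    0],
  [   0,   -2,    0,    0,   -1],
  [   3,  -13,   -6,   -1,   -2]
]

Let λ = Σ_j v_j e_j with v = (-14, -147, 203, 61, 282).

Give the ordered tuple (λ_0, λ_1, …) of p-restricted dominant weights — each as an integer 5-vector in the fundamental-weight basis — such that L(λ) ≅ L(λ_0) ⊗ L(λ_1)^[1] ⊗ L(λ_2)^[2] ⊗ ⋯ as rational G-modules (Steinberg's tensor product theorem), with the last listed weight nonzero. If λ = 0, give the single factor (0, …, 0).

Converting to the ω-basis (c_i = row i of M dotted with v = (-14, -147, 203, 61, 282)):
  c_1 = (1)·(-14) + (-3)·(-147) + (-2)·(203) + 0·61 + 0·282 = 21
  c_2 = (6)·(-14) + (-21)·(-147) + (-10)·(203) + (-2)·(61) + (-3)·(282) = 5
  c_3 = (0)·(-14) + (-7)·(-147) + (-5)·(203) + 0·61 + 0·282 = 14
  c_4 = (0)·(-14) + (-2)·(-147) + 0·203 + 0·61 + (-1)·(282) = 12
  c_5 = (3)·(-14) + (-13)·(-147) + (-6)·(203) + (-1)·(61) + (-2)·(282) = 26
p = 3; digits c_i = Σ_j d_{ij}·3^j, 0 ≤ d_{ij} < 3:
  c_1 = 21 = 0·3^0 + 1·3^1 + 2·3^2
  c_2 = 5 = 2·3^0 + 1·3^1
  c_3 = 14 = 2·3^0 + 1·3^1 + 1·3^2
  c_4 = 12 = 0·3^0 + 1·3^1 + 1·3^2
  c_5 = 26 = 2·3^0 + 2·3^1 + 2·3^2
Factor λ_0 = (0, 2, 2, 0, 2)
Factor λ_1 = (1, 1, 1, 1, 2)
Factor λ_2 = (2, 0, 1, 1, 2)

((0, 2, 2, 0, 2), (1, 1, 1, 1, 2), (2, 0, 1, 1, 2))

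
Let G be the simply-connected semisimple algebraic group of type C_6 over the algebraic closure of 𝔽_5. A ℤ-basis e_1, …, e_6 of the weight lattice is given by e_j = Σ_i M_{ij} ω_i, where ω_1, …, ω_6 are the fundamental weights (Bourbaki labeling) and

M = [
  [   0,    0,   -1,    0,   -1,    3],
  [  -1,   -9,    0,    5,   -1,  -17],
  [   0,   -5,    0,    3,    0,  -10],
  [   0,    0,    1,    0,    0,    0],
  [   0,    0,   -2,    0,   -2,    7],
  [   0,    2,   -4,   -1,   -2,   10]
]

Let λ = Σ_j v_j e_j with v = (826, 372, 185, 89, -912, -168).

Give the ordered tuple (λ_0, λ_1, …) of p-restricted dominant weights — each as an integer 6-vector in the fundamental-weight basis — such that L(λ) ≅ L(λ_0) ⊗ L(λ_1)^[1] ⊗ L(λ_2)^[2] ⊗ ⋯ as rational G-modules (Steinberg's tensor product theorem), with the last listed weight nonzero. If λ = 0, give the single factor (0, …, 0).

Converting to the ω-basis (c_i = row i of M dotted with v = (826, 372, 185, 89, -912, -168)):
  c_1 = 0·826 + 0·372 + (-1)·(185) + 0·89 + (-1)·(-912) + (3)·(-168) = 223
  c_2 = (-1)·(826) + (-9)·(372) + 0·185 + 5·89 + (-1)·(-912) + (-17)·(-168) = 39
  c_3 = 0·826 + (-5)·(372) + 0·185 + 3·89 + (0)·(-912) + (-10)·(-168) = 87
  c_4 = 0·826 + 0·372 + 1·185 + 0·89 + (0)·(-912) + (0)·(-168) = 185
  c_5 = 0·826 + 0·372 + (-2)·(185) + 0·89 + (-2)·(-912) + (7)·(-168) = 278
  c_6 = 0·826 + 2·372 + (-4)·(185) + (-1)·(89) + (-2)·(-912) + (10)·(-168) = 59
Base-5 expansion of each c_i:
  c_1 = 223 = 3·5^0 + 4·5^1 + 3·5^2 + 1·5^3
  c_2 = 39 = 4·5^0 + 2·5^1 + 1·5^2
  c_3 = 87 = 2·5^0 + 2·5^1 + 3·5^2
  c_4 = 185 = 0·5^0 + 2·5^1 + 2·5^2 + 1·5^3
  c_5 = 278 = 3·5^0 + 0·5^1 + 1·5^2 + 2·5^3
  c_6 = 59 = 4·5^0 + 1·5^1 + 2·5^2
p-restricted factor λ_0 = (3, 4, 2, 0, 3, 4)
p-restricted factor λ_1 = (4, 2, 2, 2, 0, 1)
p-restricted factor λ_2 = (3, 1, 3, 2, 1, 2)
p-restricted factor λ_3 = (1, 0, 0, 1, 2, 0)

((3, 4, 2, 0, 3, 4), (4, 2, 2, 2, 0, 1), (3, 1, 3, 2, 1, 2), (1, 0, 0, 1, 2, 0))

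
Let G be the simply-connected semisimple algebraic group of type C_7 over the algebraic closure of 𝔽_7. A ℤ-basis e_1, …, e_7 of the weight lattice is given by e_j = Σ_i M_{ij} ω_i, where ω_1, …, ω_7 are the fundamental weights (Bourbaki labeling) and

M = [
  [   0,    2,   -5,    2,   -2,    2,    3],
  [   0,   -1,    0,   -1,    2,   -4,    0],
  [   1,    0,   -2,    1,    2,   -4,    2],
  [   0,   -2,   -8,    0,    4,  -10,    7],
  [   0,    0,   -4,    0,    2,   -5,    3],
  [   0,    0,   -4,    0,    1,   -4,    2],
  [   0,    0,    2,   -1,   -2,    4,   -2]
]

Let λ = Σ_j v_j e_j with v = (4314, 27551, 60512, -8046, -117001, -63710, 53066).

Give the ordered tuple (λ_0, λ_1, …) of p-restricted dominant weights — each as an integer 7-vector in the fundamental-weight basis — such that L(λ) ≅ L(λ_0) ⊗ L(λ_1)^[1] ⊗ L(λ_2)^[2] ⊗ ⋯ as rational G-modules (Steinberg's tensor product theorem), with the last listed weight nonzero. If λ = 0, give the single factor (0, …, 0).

((4, 3, 2, 2, 4, 5, 0), (3, 1, 1, 5, 4, 1, 6), (3, 6, 3, 6, 6, 4, 0), (6, 3, 6, 3, 4, 5, 6))

Compute c_i = Σ_j M_{ij} v_j with v = (4314, 27551, 60512, -8046, -117001, -63710, 53066):
  c_1 = 0·4314 + 2·27551 + (-5)·(60512) + (2)·(-8046) + (-2)·(-117001) + (2)·(-63710) + 3·53066 = 2230
  c_2 = 0·4314 + (-1)·(27551) + 0·60512 + (-1)·(-8046) + (2)·(-117001) + (-4)·(-63710) + 0·53066 = 1333
  c_3 = 1·4314 + 0·27551 + (-2)·(60512) + (1)·(-8046) + (2)·(-117001) + (-4)·(-63710) + 2·53066 = 2214
  c_4 = 0·4314 + (-2)·(27551) + (-8)·(60512) + (0)·(-8046) + (4)·(-117001) + (-10)·(-63710) + 7·53066 = 1360
  c_5 = 0·4314 + 0·27551 + (-4)·(60512) + (0)·(-8046) + (2)·(-117001) + (-5)·(-63710) + 3·53066 = 1698
  c_6 = 0·4314 + 0·27551 + (-4)·(60512) + (0)·(-8046) + (1)·(-117001) + (-4)·(-63710) + 2·53066 = 1923
  c_7 = 0·4314 + 0·27551 + 2·60512 + (-1)·(-8046) + (-2)·(-117001) + (4)·(-63710) + (-2)·(53066) = 2100
Writing each c_i in base p = 7:
  c_1 = 2230 = 4·7^0 + 3·7^1 + 3·7^2 + 6·7^3
  c_2 = 1333 = 3·7^0 + 1·7^1 + 6·7^2 + 3·7^3
  c_3 = 2214 = 2·7^0 + 1·7^1 + 3·7^2 + 6·7^3
  c_4 = 1360 = 2·7^0 + 5·7^1 + 6·7^2 + 3·7^3
  c_5 = 1698 = 4·7^0 + 4·7^1 + 6·7^2 + 4·7^3
  c_6 = 1923 = 5·7^0 + 1·7^1 + 4·7^2 + 5·7^3
  c_7 = 2100 = 0·7^0 + 6·7^1 + 0·7^2 + 6·7^3
p-restricted factor λ_0 = (4, 3, 2, 2, 4, 5, 0)
p-restricted factor λ_1 = (3, 1, 1, 5, 4, 1, 6)
p-restricted factor λ_2 = (3, 6, 3, 6, 6, 4, 0)
p-restricted factor λ_3 = (6, 3, 6, 3, 4, 5, 6)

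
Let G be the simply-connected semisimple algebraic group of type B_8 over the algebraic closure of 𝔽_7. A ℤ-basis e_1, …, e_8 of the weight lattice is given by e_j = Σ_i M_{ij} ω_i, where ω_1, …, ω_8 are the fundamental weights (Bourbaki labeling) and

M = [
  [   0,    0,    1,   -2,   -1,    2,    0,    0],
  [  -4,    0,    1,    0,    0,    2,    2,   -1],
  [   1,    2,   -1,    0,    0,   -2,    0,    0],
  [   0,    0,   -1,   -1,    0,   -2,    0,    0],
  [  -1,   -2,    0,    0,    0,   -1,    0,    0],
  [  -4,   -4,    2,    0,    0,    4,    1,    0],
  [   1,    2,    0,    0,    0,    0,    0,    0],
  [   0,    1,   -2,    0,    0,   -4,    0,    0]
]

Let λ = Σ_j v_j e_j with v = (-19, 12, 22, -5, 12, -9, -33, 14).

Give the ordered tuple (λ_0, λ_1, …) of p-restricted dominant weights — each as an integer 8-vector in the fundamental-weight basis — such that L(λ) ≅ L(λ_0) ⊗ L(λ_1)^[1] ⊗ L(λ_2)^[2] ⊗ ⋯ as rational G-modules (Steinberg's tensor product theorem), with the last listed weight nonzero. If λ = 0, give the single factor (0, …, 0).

Change of basis e → ω: c = M·v where v = (-19, 12, 22, -5, 12, -9, -33, 14):
  c_1 = (0)·(-19) + (0)·(12) + (1)·(22) + (-2)·(-5) + (-1)·(12) + (2)·(-9) + (0)·(-33) + (0)·(14) = 2
  c_2 = (-4)·(-19) + (0)·(12) + (1)·(22) + (0)·(-5) + (0)·(12) + (2)·(-9) + (2)·(-33) + (-1)·(14) = 0
  c_3 = (1)·(-19) + (2)·(12) + (-1)·(22) + (0)·(-5) + (0)·(12) + (-2)·(-9) + (0)·(-33) + (0)·(14) = 1
  c_4 = (0)·(-19) + (0)·(12) + (-1)·(22) + (-1)·(-5) + (0)·(12) + (-2)·(-9) + (0)·(-33) + (0)·(14) = 1
  c_5 = (-1)·(-19) + (-2)·(12) + (0)·(22) + (0)·(-5) + (0)·(12) + (-1)·(-9) + (0)·(-33) + (0)·(14) = 4
  c_6 = (-4)·(-19) + (-4)·(12) + (2)·(22) + (0)·(-5) + (0)·(12) + (4)·(-9) + (1)·(-33) + (0)·(14) = 3
  c_7 = (1)·(-19) + (2)·(12) + (0)·(22) + (0)·(-5) + (0)·(12) + (0)·(-9) + (0)·(-33) + (0)·(14) = 5
  c_8 = (0)·(-19) + (1)·(12) + (-2)·(22) + (0)·(-5) + (0)·(12) + (-4)·(-9) + (0)·(-33) + (0)·(14) = 4
p = 7; digits c_i = Σ_j d_{ij}·7^j, 0 ≤ d_{ij} < 7:
  c_1 = 2 = 2·7^0
  c_2 = 0
  c_3 = 1 = 1·7^0
  c_4 = 1 = 1·7^0
  c_5 = 4 = 4·7^0
  c_6 = 3 = 3·7^0
  c_7 = 5 = 5·7^0
  c_8 = 4 = 4·7^0
Factor λ_0 = (2, 0, 1, 1, 4, 3, 5, 4)

((2, 0, 1, 1, 4, 3, 5, 4),)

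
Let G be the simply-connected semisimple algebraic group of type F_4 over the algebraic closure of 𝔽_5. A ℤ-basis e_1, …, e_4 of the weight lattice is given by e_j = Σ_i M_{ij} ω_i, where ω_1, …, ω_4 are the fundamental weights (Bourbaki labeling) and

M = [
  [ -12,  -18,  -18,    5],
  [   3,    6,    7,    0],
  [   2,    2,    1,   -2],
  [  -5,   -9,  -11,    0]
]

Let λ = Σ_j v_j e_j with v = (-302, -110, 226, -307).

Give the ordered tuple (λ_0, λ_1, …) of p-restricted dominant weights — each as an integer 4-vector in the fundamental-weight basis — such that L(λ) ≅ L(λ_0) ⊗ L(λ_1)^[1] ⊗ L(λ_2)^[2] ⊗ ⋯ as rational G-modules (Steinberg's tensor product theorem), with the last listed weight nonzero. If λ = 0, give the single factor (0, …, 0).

Converting to the ω-basis (c_i = row i of M dotted with v = (-302, -110, 226, -307)):
  c_1 = -12*-302 + -18*-110 + -18*226 + 5*-307 = 1
  c_2 = 3*-302 + 6*-110 + 7*226 + 0*-307 = 16
  c_3 = 2*-302 + 2*-110 + 1*226 + -2*-307 = 16
  c_4 = -5*-302 + -9*-110 + -11*226 + 0*-307 = 14
Base-5 expansion of each c_i:
  c_1 = 1 = 1·5^0
  c_2 = 16 = 1·5^0 + 3·5^1
  c_3 = 16 = 1·5^0 + 3·5^1
  c_4 = 14 = 4·5^0 + 2·5^1
λ_0 = (1, 1, 1, 4)
λ_1 = (0, 3, 3, 2)

((1, 1, 1, 4), (0, 3, 3, 2))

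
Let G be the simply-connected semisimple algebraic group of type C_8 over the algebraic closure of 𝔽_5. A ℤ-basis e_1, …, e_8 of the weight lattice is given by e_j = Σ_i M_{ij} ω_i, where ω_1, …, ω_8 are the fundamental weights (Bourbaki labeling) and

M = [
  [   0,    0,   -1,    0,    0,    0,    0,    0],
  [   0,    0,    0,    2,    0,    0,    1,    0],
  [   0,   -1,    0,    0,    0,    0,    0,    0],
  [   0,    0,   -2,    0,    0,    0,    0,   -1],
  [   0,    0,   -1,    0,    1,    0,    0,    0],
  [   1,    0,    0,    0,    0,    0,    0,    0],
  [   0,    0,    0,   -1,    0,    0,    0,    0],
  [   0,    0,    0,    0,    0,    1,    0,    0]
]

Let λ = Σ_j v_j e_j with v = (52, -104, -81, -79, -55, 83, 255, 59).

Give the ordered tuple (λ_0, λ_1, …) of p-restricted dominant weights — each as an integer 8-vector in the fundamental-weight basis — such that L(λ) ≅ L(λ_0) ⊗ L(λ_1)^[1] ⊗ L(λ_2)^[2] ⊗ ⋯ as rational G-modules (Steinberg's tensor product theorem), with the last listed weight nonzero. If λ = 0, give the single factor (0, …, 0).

In the fundamental-weight basis, λ has coordinates c = M·v (v = (52, -104, -81, -79, -55, 83, 255, 59)):
  c_1 = 0·52 + (0)·(-104) + (-1)·(-81) + (0)·(-79) + (0)·(-55) + 0·83 + 0·255 + 0·59 = 81
  c_2 = 0·52 + (0)·(-104) + (0)·(-81) + (2)·(-79) + (0)·(-55) + 0·83 + 1·255 + 0·59 = 97
  c_3 = 0·52 + (-1)·(-104) + (0)·(-81) + (0)·(-79) + (0)·(-55) + 0·83 + 0·255 + 0·59 = 104
  c_4 = 0·52 + (0)·(-104) + (-2)·(-81) + (0)·(-79) + (0)·(-55) + 0·83 + 0·255 + (-1)·(59) = 103
  c_5 = 0·52 + (0)·(-104) + (-1)·(-81) + (0)·(-79) + (1)·(-55) + 0·83 + 0·255 + 0·59 = 26
  c_6 = 1·52 + (0)·(-104) + (0)·(-81) + (0)·(-79) + (0)·(-55) + 0·83 + 0·255 + 0·59 = 52
  c_7 = 0·52 + (0)·(-104) + (0)·(-81) + (-1)·(-79) + (0)·(-55) + 0·83 + 0·255 + 0·59 = 79
  c_8 = 0·52 + (0)·(-104) + (0)·(-81) + (0)·(-79) + (0)·(-55) + 1·83 + 0·255 + 0·59 = 83
Writing each c_i in base p = 5:
  c_1 = 81 = 1·5^0 + 1·5^1 + 3·5^2
  c_2 = 97 = 2·5^0 + 4·5^1 + 3·5^2
  c_3 = 104 = 4·5^0 + 0·5^1 + 4·5^2
  c_4 = 103 = 3·5^0 + 0·5^1 + 4·5^2
  c_5 = 26 = 1·5^0 + 0·5^1 + 1·5^2
  c_6 = 52 = 2·5^0 + 0·5^1 + 2·5^2
  c_7 = 79 = 4·5^0 + 0·5^1 + 3·5^2
  c_8 = 83 = 3·5^0 + 1·5^1 + 3·5^2
Factor λ_0 = (1, 2, 4, 3, 1, 2, 4, 3)
Factor λ_1 = (1, 4, 0, 0, 0, 0, 0, 1)
Factor λ_2 = (3, 3, 4, 4, 1, 2, 3, 3)

((1, 2, 4, 3, 1, 2, 4, 3), (1, 4, 0, 0, 0, 0, 0, 1), (3, 3, 4, 4, 1, 2, 3, 3))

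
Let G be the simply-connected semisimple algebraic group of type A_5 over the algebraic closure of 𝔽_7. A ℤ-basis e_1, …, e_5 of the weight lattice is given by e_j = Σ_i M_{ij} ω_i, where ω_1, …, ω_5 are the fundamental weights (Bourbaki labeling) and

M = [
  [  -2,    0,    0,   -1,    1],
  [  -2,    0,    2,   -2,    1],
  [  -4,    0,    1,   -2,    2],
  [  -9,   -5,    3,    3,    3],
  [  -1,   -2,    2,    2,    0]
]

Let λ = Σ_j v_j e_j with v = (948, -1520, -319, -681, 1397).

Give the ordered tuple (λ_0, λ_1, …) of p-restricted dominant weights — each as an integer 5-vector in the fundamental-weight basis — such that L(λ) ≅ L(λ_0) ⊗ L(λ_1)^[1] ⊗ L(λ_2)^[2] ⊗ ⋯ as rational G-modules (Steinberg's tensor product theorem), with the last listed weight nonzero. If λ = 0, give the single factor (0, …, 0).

((0, 1, 3, 0, 1), (5, 4, 6, 2, 6), (3, 4, 0, 5, 1))

Change of basis e → ω: c = M·v where v = (948, -1520, -319, -681, 1397):
  c_1 = -2*948 + 0*-1520 + 0*-319 + -1*-681 + 1*1397 = 182
  c_2 = -2*948 + 0*-1520 + 2*-319 + -2*-681 + 1*1397 = 225
  c_3 = -4*948 + 0*-1520 + 1*-319 + -2*-681 + 2*1397 = 45
  c_4 = -9*948 + -5*-1520 + 3*-319 + 3*-681 + 3*1397 = 259
  c_5 = -1*948 + -2*-1520 + 2*-319 + 2*-681 + 0*1397 = 92
p = 7; digits c_i = Σ_j d_{ij}·7^j, 0 ≤ d_{ij} < 7:
  c_1 = 182 = 0·7^0 + 5·7^1 + 3·7^2
  c_2 = 225 = 1·7^0 + 4·7^1 + 4·7^2
  c_3 = 45 = 3·7^0 + 6·7^1
  c_4 = 259 = 0·7^0 + 2·7^1 + 5·7^2
  c_5 = 92 = 1·7^0 + 6·7^1 + 1·7^2
Factor λ_0 = (0, 1, 3, 0, 1)
Factor λ_1 = (5, 4, 6, 2, 6)
Factor λ_2 = (3, 4, 0, 5, 1)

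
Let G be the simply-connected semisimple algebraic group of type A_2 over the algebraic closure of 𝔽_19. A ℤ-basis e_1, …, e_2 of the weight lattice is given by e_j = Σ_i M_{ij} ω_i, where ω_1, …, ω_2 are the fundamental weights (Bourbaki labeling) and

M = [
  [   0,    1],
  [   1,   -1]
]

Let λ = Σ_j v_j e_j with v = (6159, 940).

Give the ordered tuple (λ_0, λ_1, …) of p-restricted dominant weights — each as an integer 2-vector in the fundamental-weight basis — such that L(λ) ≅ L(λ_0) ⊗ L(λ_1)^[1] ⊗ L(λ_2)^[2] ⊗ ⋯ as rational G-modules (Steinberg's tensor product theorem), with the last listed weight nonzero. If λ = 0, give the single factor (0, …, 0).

((9, 13), (11, 8), (2, 14))

Converting to the ω-basis (c_i = row i of M dotted with v = (6159, 940)):
  c_1 = 0*6159 + 1*940 = 940
  c_2 = 1*6159 + -1*940 = 5219
Writing each c_i in base p = 19:
  c_1 = 940 = 9·19^0 + 11·19^1 + 2·19^2
  c_2 = 5219 = 13·19^0 + 8·19^1 + 14·19^2
λ_0 = (9, 13)
λ_1 = (11, 8)
λ_2 = (2, 14)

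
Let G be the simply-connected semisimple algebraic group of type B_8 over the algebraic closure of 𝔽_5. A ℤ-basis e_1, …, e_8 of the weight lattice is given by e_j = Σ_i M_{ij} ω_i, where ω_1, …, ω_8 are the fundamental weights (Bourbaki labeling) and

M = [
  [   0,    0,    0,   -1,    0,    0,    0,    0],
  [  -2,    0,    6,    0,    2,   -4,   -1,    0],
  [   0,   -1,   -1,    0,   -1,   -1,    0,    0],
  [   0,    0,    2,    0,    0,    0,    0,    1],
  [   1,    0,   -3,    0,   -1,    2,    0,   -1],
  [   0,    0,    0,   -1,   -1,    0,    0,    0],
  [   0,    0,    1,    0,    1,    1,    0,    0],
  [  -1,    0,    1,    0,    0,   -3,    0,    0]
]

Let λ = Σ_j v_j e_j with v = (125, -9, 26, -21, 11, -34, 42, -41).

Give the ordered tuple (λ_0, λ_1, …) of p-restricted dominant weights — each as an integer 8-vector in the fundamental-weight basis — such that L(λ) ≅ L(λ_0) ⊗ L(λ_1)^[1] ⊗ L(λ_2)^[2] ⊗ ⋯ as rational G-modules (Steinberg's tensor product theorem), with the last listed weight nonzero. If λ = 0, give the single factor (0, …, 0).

Compute c_i = Σ_j M_{ij} v_j with v = (125, -9, 26, -21, 11, -34, 42, -41):
  c_1 = 0·125 + (0)·(-9) + 0·26 + (-1)·(-21) + 0·11 + (0)·(-34) + 0·42 + (0)·(-41) = 21
  c_2 = (-2)·(125) + (0)·(-9) + 6·26 + (0)·(-21) + 2·11 + (-4)·(-34) + (-1)·(42) + (0)·(-41) = 22
  c_3 = 0·125 + (-1)·(-9) + (-1)·(26) + (0)·(-21) + (-1)·(11) + (-1)·(-34) + 0·42 + (0)·(-41) = 6
  c_4 = 0·125 + (0)·(-9) + 2·26 + (0)·(-21) + 0·11 + (0)·(-34) + 0·42 + (1)·(-41) = 11
  c_5 = 1·125 + (0)·(-9) + (-3)·(26) + (0)·(-21) + (-1)·(11) + (2)·(-34) + 0·42 + (-1)·(-41) = 9
  c_6 = 0·125 + (0)·(-9) + 0·26 + (-1)·(-21) + (-1)·(11) + (0)·(-34) + 0·42 + (0)·(-41) = 10
  c_7 = 0·125 + (0)·(-9) + 1·26 + (0)·(-21) + 1·11 + (1)·(-34) + 0·42 + (0)·(-41) = 3
  c_8 = (-1)·(125) + (0)·(-9) + 1·26 + (0)·(-21) + 0·11 + (-3)·(-34) + 0·42 + (0)·(-41) = 3
p = 5; digits c_i = Σ_j d_{ij}·5^j, 0 ≤ d_{ij} < 5:
  c_1 = 21 = 1·5^0 + 4·5^1
  c_2 = 22 = 2·5^0 + 4·5^1
  c_3 = 6 = 1·5^0 + 1·5^1
  c_4 = 11 = 1·5^0 + 2·5^1
  c_5 = 9 = 4·5^0 + 1·5^1
  c_6 = 10 = 0·5^0 + 2·5^1
  c_7 = 3 = 3·5^0
  c_8 = 3 = 3·5^0
Factor λ_0 = (1, 2, 1, 1, 4, 0, 3, 3)
Factor λ_1 = (4, 4, 1, 2, 1, 2, 0, 0)

((1, 2, 1, 1, 4, 0, 3, 3), (4, 4, 1, 2, 1, 2, 0, 0))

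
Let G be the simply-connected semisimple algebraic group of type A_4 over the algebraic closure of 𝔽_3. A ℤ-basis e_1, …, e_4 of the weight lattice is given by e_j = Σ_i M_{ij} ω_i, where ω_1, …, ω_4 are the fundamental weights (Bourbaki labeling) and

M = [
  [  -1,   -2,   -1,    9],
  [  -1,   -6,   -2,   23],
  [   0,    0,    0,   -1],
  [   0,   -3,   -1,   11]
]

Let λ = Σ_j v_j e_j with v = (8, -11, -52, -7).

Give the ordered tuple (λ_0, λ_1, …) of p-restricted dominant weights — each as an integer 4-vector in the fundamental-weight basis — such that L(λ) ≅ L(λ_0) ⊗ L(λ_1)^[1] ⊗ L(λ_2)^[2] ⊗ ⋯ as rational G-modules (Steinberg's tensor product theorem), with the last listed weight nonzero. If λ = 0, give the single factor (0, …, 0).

Change of basis e → ω: c = M·v where v = (8, -11, -52, -7):
  c_1 = (-1)·(8) + (-2)·(-11) + (-1)·(-52) + (9)·(-7) = 3
  c_2 = (-1)·(8) + (-6)·(-11) + (-2)·(-52) + (23)·(-7) = 1
  c_3 = 0·8 + (0)·(-11) + (0)·(-52) + (-1)·(-7) = 7
  c_4 = 0·8 + (-3)·(-11) + (-1)·(-52) + (11)·(-7) = 8
Base-3 expansion of each c_i:
  c_1 = 3 = 0·3^0 + 1·3^1
  c_2 = 1 = 1·3^0
  c_3 = 7 = 1·3^0 + 2·3^1
  c_4 = 8 = 2·3^0 + 2·3^1
λ_0 = (0, 1, 1, 2)
λ_1 = (1, 0, 2, 2)

((0, 1, 1, 2), (1, 0, 2, 2))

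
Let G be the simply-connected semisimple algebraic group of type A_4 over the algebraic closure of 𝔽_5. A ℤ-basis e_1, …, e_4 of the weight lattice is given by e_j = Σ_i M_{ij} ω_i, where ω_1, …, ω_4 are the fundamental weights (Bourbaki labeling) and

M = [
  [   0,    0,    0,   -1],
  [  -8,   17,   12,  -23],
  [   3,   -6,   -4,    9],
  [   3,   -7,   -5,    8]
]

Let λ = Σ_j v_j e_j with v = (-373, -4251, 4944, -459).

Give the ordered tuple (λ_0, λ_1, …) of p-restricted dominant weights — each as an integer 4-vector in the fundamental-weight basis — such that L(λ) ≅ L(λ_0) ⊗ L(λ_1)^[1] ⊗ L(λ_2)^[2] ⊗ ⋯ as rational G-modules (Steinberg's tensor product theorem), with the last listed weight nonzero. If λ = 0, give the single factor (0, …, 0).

((4, 2, 0, 1), (1, 0, 1, 4), (3, 4, 4, 4), (3, 4, 3, 1))

Change of basis e → ω: c = M·v where v = (-373, -4251, 4944, -459):
  c_1 = (0)·(-373) + (0)·(-4251) + 0·4944 + (-1)·(-459) = 459
  c_2 = (-8)·(-373) + (17)·(-4251) + 12·4944 + (-23)·(-459) = 602
  c_3 = (3)·(-373) + (-6)·(-4251) + (-4)·(4944) + (9)·(-459) = 480
  c_4 = (3)·(-373) + (-7)·(-4251) + (-5)·(4944) + (8)·(-459) = 246
p = 5; digits c_i = Σ_j d_{ij}·5^j, 0 ≤ d_{ij} < 5:
  c_1 = 459 = 4·5^0 + 1·5^1 + 3·5^2 + 3·5^3
  c_2 = 602 = 2·5^0 + 0·5^1 + 4·5^2 + 4·5^3
  c_3 = 480 = 0·5^0 + 1·5^1 + 4·5^2 + 3·5^3
  c_4 = 246 = 1·5^0 + 4·5^1 + 4·5^2 + 1·5^3
λ_0 = (4, 2, 0, 1)
λ_1 = (1, 0, 1, 4)
λ_2 = (3, 4, 4, 4)
λ_3 = (3, 4, 3, 1)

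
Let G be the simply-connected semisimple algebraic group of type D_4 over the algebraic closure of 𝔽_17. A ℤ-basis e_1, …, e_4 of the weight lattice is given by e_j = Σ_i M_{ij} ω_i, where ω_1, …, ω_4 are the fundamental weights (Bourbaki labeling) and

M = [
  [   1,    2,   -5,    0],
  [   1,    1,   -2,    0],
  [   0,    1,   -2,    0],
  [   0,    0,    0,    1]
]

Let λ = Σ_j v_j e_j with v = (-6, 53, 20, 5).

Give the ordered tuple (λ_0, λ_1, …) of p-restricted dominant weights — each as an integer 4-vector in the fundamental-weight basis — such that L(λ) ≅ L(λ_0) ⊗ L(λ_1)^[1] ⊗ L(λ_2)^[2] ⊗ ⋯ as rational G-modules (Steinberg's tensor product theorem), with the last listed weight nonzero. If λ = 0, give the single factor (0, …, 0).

((0, 7, 13, 5),)

Change of basis e → ω: c = M·v where v = (-6, 53, 20, 5):
  c_1 = (1)·(-6) + (2)·(53) + (-5)·(20) + (0)·(5) = 0
  c_2 = (1)·(-6) + (1)·(53) + (-2)·(20) + (0)·(5) = 7
  c_3 = (0)·(-6) + (1)·(53) + (-2)·(20) + (0)·(5) = 13
  c_4 = (0)·(-6) + (0)·(53) + (0)·(20) + (1)·(5) = 5
Base-17 expansion of each c_i:
  c_1 = 0
  c_2 = 7 = 7·17^0
  c_3 = 13 = 13·17^0
  c_4 = 5 = 5·17^0
Factor λ_0 = (0, 7, 13, 5)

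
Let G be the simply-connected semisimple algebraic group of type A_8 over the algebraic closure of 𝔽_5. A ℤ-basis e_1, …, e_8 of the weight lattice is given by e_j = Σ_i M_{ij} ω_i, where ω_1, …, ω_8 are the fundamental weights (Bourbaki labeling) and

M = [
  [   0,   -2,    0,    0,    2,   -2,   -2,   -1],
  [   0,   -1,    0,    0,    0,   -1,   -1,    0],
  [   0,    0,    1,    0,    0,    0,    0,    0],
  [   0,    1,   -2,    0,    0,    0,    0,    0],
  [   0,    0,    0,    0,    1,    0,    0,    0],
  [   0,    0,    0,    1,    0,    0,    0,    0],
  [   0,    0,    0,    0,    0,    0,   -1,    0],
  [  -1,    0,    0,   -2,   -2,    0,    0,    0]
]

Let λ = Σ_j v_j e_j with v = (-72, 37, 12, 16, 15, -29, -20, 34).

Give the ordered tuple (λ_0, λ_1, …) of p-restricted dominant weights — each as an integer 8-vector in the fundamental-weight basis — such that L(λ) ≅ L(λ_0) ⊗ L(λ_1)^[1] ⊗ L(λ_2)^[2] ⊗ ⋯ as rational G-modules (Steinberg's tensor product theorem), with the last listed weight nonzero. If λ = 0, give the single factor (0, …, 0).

Compute c_i = Σ_j M_{ij} v_j with v = (-72, 37, 12, 16, 15, -29, -20, 34):
  c_1 = (0)·(-72) + (-2)·(37) + (0)·(12) + (0)·(16) + (2)·(15) + (-2)·(-29) + (-2)·(-20) + (-1)·(34) = 20
  c_2 = (0)·(-72) + (-1)·(37) + (0)·(12) + (0)·(16) + (0)·(15) + (-1)·(-29) + (-1)·(-20) + (0)·(34) = 12
  c_3 = (0)·(-72) + (0)·(37) + (1)·(12) + (0)·(16) + (0)·(15) + (0)·(-29) + (0)·(-20) + (0)·(34) = 12
  c_4 = (0)·(-72) + (1)·(37) + (-2)·(12) + (0)·(16) + (0)·(15) + (0)·(-29) + (0)·(-20) + (0)·(34) = 13
  c_5 = (0)·(-72) + (0)·(37) + (0)·(12) + (0)·(16) + (1)·(15) + (0)·(-29) + (0)·(-20) + (0)·(34) = 15
  c_6 = (0)·(-72) + (0)·(37) + (0)·(12) + (1)·(16) + (0)·(15) + (0)·(-29) + (0)·(-20) + (0)·(34) = 16
  c_7 = (0)·(-72) + (0)·(37) + (0)·(12) + (0)·(16) + (0)·(15) + (0)·(-29) + (-1)·(-20) + (0)·(34) = 20
  c_8 = (-1)·(-72) + (0)·(37) + (0)·(12) + (-2)·(16) + (-2)·(15) + (0)·(-29) + (0)·(-20) + (0)·(34) = 10
p = 5; digits c_i = Σ_j d_{ij}·5^j, 0 ≤ d_{ij} < 5:
  c_1 = 20 = 0·5^0 + 4·5^1
  c_2 = 12 = 2·5^0 + 2·5^1
  c_3 = 12 = 2·5^0 + 2·5^1
  c_4 = 13 = 3·5^0 + 2·5^1
  c_5 = 15 = 0·5^0 + 3·5^1
  c_6 = 16 = 1·5^0 + 3·5^1
  c_7 = 20 = 0·5^0 + 4·5^1
  c_8 = 10 = 0·5^0 + 2·5^1
λ_0 = (0, 2, 2, 3, 0, 1, 0, 0)
λ_1 = (4, 2, 2, 2, 3, 3, 4, 2)

((0, 2, 2, 3, 0, 1, 0, 0), (4, 2, 2, 2, 3, 3, 4, 2))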